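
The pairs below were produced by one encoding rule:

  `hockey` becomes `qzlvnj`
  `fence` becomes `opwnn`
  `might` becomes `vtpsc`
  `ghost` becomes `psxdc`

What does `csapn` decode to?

Shifts by position in hockey: pos 0: h→q (+9), pos 1: o→z (+11), pos 2: c→l (+9), pos 3: k→v (+11) — repeating every 2. It's a Vigenère-style cipher with numeric key [9,11]: position i shifts by key[i mod 2].
Reversing it on csapn: c−9=t, s−11=h, a−9=r, p−11=e, n−9=e.

three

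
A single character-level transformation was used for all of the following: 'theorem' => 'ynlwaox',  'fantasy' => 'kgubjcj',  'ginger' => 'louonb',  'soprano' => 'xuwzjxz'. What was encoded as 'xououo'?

single

In theorem: t→y is +5, h→n is +6, e→l is +7, o→w is +8 — the shift increases by 1 each position. Letter i (0-indexed) is shifted by i+5, so successive shifts are 5, 6, 7, ….
Decoding xououo: x−5=s, o−6=i, u−7=n, o−8=g, u−9=l, o−10=e.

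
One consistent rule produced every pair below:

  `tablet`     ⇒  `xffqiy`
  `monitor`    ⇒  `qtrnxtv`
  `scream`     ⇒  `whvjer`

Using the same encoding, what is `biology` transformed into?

A repeating key of period 2 is used — shifts +4, +5 over and over.
For biology: b+4=f, i+5=n, o+4=s, l+5=q, o+4=s, g+5=l, y+4=c.

fnsqslc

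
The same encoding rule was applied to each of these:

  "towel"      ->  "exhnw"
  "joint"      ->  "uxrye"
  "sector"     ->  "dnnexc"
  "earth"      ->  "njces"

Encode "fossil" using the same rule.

Vowels shift forward by 9 and consonants shift forward by 11.
Applying it to fossil: f(cons)+11=q, o(vowel)+9=x, s(cons)+11=d, s(cons)+11=d, i(vowel)+9=r, l(cons)+11=w.

qxddrw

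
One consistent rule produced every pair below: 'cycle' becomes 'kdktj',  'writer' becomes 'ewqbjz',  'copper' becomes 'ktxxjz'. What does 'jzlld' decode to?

Shifts by position in cycle: pos 0: c→k (+8), pos 1: y→d (+5), pos 2: c→k (+8), pos 3: l→t (+8), pos 4: e→j (+5) — repeating every 3. A repeating key of period 3 is used — shifts +8, +5, +8 over and over.
Decoding jzlld: j−8=b, z−5=u, l−8=d, l−8=d, d−5=y.

buddy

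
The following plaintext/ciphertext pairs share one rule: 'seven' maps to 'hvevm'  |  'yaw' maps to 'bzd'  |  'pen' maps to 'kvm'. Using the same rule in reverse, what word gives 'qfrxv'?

Each pair mirrors across the alphabet (s↔h, e↔v, v↔e): positions sum to 25. Letters are reflected about the middle of the alphabet (position → 25−position): Atbash.
Undoing it on qfrxv: q↔j, f↔u, r↔i, x↔c, v↔e.

juice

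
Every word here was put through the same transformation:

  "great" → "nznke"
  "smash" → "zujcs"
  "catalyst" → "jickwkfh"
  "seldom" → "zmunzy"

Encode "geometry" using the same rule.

The shift increases by 1 at each position, starting from +7: 7, 8, 9, ….
On geometry: g+7=n, e+8=m, o+9=x, m+10=w, e+11=p, t+12=f, r+13=e, y+14=m.

nmxwpfem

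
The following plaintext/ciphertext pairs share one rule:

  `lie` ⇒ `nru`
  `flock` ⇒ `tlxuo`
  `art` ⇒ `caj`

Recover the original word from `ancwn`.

enter

The output letters match the input read backwards, each shifted +9: lie reversed is eil. Read the word backwards and shift each letter +9.
Decoding ancwn: shift back: a−9=r, n−9=e, c−9=t, w−9=n, n−9=e → retne; then reverse → enter.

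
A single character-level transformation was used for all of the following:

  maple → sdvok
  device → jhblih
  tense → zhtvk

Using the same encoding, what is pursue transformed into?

Shifts by position in maple: pos 0: m→s (+6), pos 1: a→d (+3), pos 2: p→v (+6), pos 3: l→o (+3) — repeating every 2. The shifts repeat in a cycle of length 2: positions 0,1,… shift by +6, +3, then the pattern repeats.
On pursue: p+6=v, u+3=x, r+6=x, s+3=v, u+6=a, e+3=h.

vxxvah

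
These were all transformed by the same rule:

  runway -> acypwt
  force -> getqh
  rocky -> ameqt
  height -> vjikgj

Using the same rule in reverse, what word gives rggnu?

sleep

The output letters match the input read backwards, each shifted +2: runway reversed is yawnur. Read the word backwards and shift each letter +2.
Reversing it on rggnu: shift back: r−2=p, g−2=e, g−2=e, n−2=l, u−2=s → peels; then reverse → sleep.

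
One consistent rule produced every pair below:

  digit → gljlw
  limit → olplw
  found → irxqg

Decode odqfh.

Each letter is shifted forward by 3 in the alphabet (a Caesar shift of +3).
Reversing it on odqfh: o−3=l, d−3=a, q−3=n, f−3=c, h−3=e.

lance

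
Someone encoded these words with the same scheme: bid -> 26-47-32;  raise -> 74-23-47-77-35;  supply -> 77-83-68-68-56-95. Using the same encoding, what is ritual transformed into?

74-47-80-83-23-56

b(#2)→26 and i(#9)→47: differences scale by 3, so n = 3·pos + 20. The formula is n = 3×(alphabet index, a=1) + 20.
For ritual: r=18→74, i=9→47, t=20→80, u=21→83, a=1→23, l=12→56.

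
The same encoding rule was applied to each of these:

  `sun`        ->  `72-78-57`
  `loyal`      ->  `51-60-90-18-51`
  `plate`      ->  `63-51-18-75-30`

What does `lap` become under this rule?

51-18-63

s(#19)→72 and u(#21)→78: differences scale by 3, so n = 3·pos + 15. Each letter becomes 3×(its alphabet position, a=1..z=26) + 15.
On lap: l=12→51, a=1→18, p=16→63.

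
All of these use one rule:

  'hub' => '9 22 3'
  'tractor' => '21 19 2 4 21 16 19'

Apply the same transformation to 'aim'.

2 10 14

Letters become their 1-based position plus 1 (so a→2, b→3, …).
For aim: a=1→2, i=9→10, m=13→14.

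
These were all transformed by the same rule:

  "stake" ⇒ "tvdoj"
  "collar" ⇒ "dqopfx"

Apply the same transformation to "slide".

tnlhj

In stake: s→t is +1, t→v is +2, a→d is +3, k→o is +4 — the shift increases by 1 each position. Each letter shifts forward by (position + 1), i.e. 1, 2, 3, … — the shift grows by one for each successive letter.
Applying it to slide: s+1=t, l+2=n, i+3=l, d+4=h, e+5=j.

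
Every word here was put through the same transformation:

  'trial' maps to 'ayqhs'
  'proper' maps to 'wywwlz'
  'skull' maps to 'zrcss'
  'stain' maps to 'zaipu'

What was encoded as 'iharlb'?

Shifts by position in trial: pos 0: t→a (+7), pos 1: r→y (+7), pos 2: i→q (+8), pos 3: a→h (+7), pos 4: l→s (+7) — repeating every 3. It's a Vigenère-style cipher with numeric key [7,7,8]: position i shifts by key[i mod 3].
Decoding iharlb: i−7=b, h−7=a, a−8=s, r−7=k, l−7=e, b−8=t.

basket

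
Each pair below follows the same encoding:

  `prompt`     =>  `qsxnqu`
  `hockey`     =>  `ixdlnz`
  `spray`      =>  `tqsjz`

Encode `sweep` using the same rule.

txnnq

The shift depends on letter class: consonant p→q is +1, but vowel o→x is +9. Vowels shift forward by 9 and consonants shift forward by 1.
On sweep: s(cons)+1=t, w(cons)+1=x, e(vowel)+9=n, e(vowel)+9=n, p(cons)+1=q.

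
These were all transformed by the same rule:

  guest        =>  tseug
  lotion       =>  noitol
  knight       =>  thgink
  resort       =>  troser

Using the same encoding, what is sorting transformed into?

gnitros

The output letters match the input read backwards: guest reversed is tseug. The word is simply reversed.
Applying it to sorting: reverse → gnitros.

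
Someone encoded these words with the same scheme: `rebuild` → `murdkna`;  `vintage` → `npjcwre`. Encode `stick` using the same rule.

tlrcb

Two steps: reverse the string, then apply a Caesar shift of +9.
For stick: reverse → kcits; then shift: k+9=t, c+9=l, i+9=r, t+9=c, s+9=b.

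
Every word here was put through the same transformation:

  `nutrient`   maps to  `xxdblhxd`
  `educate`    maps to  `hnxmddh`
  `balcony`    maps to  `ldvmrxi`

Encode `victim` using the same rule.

The shift depends on letter class: consonant n→x is +10, but vowel u→x is +3. Vowels shift forward by 3 and consonants shift forward by 10.
On victim: v(cons)+10=f, i(vowel)+3=l, c(cons)+10=m, t(cons)+10=d, i(vowel)+3=l, m(cons)+10=w.

flmdlw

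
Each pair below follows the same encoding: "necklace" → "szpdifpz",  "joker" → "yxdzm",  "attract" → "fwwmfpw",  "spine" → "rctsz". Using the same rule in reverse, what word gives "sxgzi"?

novel

n(13)→s(18) and e(4)→z(25) fit y≡5x+5 (mod 26); the inverse of 5 mod 26 is 21. Treating letters as 0–25, the rule is x ↦ 5x + 5 (mod 26).
Decoding sxgzi: s(18)→21·(18−5)≡13=n; x(23)→21·(23−5)≡14=o; g(6)→21·(6−5)≡21=v; z(25)→21·(25−5)≡4=e; i(8)→21·(8−5)≡11=l (all mod 26).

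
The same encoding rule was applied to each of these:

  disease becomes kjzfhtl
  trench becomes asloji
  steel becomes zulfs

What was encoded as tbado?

match

Shifts by position in disease: pos 0: d→k (+7), pos 1: i→j (+1), pos 2: s→z (+7), pos 3: e→f (+1) — repeating every 2. A repeating key of period 2 is used — shifts +7, +1 over and over.
Reversing it on tbado: t−7=m, b−1=a, a−7=t, d−1=c, o−7=h.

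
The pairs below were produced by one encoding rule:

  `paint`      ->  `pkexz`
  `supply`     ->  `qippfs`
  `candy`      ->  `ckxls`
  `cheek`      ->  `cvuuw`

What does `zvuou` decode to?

theme

p(15)→p(15) and a(0)→k(10) fit y≡9x+10 (mod 26); the inverse of 9 mod 26 is 3. Each letter's alphabet position (a=0..z=25) is mapped through 9·x+10 mod 26 — an affine cipher.
Reversing it on zvuou: z(25)→3·(25−10)≡19=t; v(21)→3·(21−10)≡7=h; u(20)→3·(20−10)≡4=e; o(14)→3·(14−10)≡12=m; u(20)→3·(20−10)≡4=e (all mod 26).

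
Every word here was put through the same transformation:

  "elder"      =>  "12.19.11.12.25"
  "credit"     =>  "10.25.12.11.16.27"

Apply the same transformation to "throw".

e is letter #5 and maps to 12: an offset of 7. Each letter is replaced by its alphabet position (a=1..z=26) + 7.
For throw: t=20→27, h=8→15, r=18→25, o=15→22, w=23→30.

27.15.25.22.30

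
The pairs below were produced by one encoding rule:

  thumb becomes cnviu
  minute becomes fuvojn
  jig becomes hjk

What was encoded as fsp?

The output letters match the input read backwards, each shifted +1: thumb reversed is bmuht. Two steps: reverse the string, then apply a Caesar shift of +1.
Undoing it on fsp: shift back: f−1=e, s−1=r, p−1=o → ero; then reverse → ore.

ore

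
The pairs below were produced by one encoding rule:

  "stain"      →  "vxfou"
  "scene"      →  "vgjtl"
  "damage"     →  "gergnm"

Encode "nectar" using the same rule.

Each letter shifts forward by (position + 3), i.e. 3, 4, 5, … — the shift grows by one for each successive letter.
On nectar: n+3=q, e+4=i, c+5=h, t+6=z, a+7=h, r+8=z.

qihzhz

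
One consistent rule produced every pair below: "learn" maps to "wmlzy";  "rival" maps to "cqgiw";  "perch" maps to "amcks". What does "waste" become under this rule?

Shifts by position in learn: pos 0: l→w (+11), pos 1: e→m (+8), pos 2: a→l (+11), pos 3: r→z (+8) — repeating every 2. It's a Vigenère-style cipher with numeric key [11,8]: position i shifts by key[i mod 2].
Applying it to waste: w+11=h, a+8=i, s+11=d, t+8=b, e+11=p.

hidbp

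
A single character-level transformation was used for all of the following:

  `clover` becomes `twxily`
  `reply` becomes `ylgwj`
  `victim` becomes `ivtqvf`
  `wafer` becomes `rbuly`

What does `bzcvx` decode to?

audio

c(2)→t(19) and l(11)→w(22) fit y≡9x+1 (mod 26); the inverse of 9 mod 26 is 3. This is an affine cipher: with a=0,…,z=25, each position x becomes (9x+1) mod 26.
Decoding bzcvx: b(1)→3·(1−1)≡0=a; z(25)→3·(25−1)≡20=u; c(2)→3·(2−1)≡3=d; v(21)→3·(21−1)≡8=i; x(23)→3·(23−1)≡14=o (all mod 26).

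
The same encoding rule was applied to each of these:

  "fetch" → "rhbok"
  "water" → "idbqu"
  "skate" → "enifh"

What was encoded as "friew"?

toast

Shifts by position in fetch: pos 0: f→r (+12), pos 1: e→h (+3), pos 2: t→b (+8), pos 3: c→o (+12), pos 4: h→k (+3) — repeating every 3. It's a Vigenère-style cipher with numeric key [12,3,8]: position i shifts by key[i mod 3].
Undoing it on friew: f−12=t, r−3=o, i−8=a, e−12=s, w−3=t.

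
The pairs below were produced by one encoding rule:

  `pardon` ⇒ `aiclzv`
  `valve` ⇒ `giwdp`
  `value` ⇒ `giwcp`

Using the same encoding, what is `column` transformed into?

nwwcxv

Shifts by position in pardon: pos 0: p→a (+11), pos 1: a→i (+8), pos 2: r→c (+11), pos 3: d→l (+8) — repeating every 2. The shifts repeat in a cycle of length 2: positions 0,1,… shift by +11, +8, then the pattern repeats.
Applying it to column: c+11=n, o+8=w, l+11=w, u+8=c, m+11=x, n+8=v.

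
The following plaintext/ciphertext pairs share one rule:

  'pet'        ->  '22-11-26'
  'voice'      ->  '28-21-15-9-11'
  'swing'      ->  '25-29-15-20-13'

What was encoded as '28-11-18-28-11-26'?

p is letter #16 and maps to 22: an offset of 6. Each letter is replaced by its alphabet position (a=1..z=26) + 6.
Reversing it on 28-11-18-28-11-26: 28→(28−6)÷1=22=v, 11→(11−6)÷1=5=e, 18→(18−6)÷1=12=l, 28→(28−6)÷1=22=v, 11→(11−6)÷1=5=e, 26→(26−6)÷1=20=t.

velvet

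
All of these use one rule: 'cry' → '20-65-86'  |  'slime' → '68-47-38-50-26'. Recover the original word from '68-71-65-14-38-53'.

strain

c(#3)→20 and r(#18)→65: differences scale by 3, so n = 3·pos + 11. Each letter becomes 3×(its alphabet position, a=1..z=26) + 11.
Reversing it on 68-71-65-14-38-53: 68→(68−11)÷3=19=s, 71→(71−11)÷3=20=t, 65→(65−11)÷3=18=r, 14→(14−11)÷3=1=a, 38→(38−11)÷3=9=i, 53→(53−11)÷3=14=n.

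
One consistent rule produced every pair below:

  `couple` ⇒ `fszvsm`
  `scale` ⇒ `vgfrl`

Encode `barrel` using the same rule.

eewxlt

The shift increases by 1 at each position, starting from +3: 3, 4, 5, ….
Applying it to barrel: b+3=e, a+4=e, r+5=w, r+6=x, e+7=l, l+8=t.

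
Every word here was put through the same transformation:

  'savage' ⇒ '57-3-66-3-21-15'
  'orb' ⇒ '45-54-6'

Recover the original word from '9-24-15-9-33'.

check

s(#19)→57 and a(#1)→3: differences scale by 3, so n = 3·pos + 0. Each letter becomes 3×(its alphabet position, a=1..z=26).
Decoding 9-24-15-9-33: 9→(9−0)÷3=3=c, 24→(24−0)÷3=8=h, 15→(15−0)÷3=5=e, 9→(9−0)÷3=3=c, 33→(33−0)÷3=11=k.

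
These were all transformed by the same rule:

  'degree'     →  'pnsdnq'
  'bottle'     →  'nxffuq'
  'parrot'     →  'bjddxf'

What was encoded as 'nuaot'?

It's a Vigenère-style cipher with numeric key [12,9,12]: position i shifts by key[i mod 3].
Decoding nuaot: n−12=b, u−9=l, a−12=o, o−12=c, t−9=k.

block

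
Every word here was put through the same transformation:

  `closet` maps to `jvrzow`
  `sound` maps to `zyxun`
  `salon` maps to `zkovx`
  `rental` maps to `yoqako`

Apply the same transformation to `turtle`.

aeuavh

Shifts by position in closet: pos 0: c→j (+7), pos 1: l→v (+10), pos 2: o→r (+3), pos 3: s→z (+7), pos 4: e→o (+10), pos 5: t→w (+3) — repeating every 3. A repeating key of period 3 is used — shifts +7, +10, +3 over and over.
For turtle: t+7=a, u+10=e, r+3=u, t+7=a, l+10=v, e+3=h.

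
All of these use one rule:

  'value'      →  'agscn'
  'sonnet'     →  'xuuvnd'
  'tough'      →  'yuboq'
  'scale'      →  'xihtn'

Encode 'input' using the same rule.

ntwcc

In value: v→a is +5, a→g is +6, l→s is +7, u→c is +8 — the shift increases by 1 each position. Letter i (0-indexed) is shifted by i+5, so successive shifts are 5, 6, 7, ….
On input: i+5=n, n+6=t, p+7=w, u+8=c, t+9=c.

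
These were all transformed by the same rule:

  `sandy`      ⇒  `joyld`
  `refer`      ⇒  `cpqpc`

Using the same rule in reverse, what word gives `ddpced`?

stress

The word is reversed, then every letter is shifted forward by 11.
Reversing it on ddpced: shift back: d−11=s, d−11=s, p−11=e, c−11=r, e−11=t, d−11=s → sserts; then reverse → stress.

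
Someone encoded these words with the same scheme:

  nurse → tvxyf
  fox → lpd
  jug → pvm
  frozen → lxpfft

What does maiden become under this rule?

The rule splits by letter class: vowels +1, consonants +6.
For maiden: m(cons)+6=s, a(vowel)+1=b, i(vowel)+1=j, d(cons)+6=j, e(vowel)+1=f, n(cons)+6=t.

sbjjft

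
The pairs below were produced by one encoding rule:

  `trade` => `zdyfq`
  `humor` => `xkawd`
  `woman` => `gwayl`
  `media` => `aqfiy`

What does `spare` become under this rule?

ohydq

Each letter's alphabet position (a=0..z=25) is mapped through 11·x+24 mod 26 — an affine cipher.
Applying it to spare: s(18)→11·18+24≡14=o; p(15)→11·15+24≡7=h; a(0)→11·0+24≡24=y; r(17)→11·17+24≡3=d; e(4)→11·4+24≡16=q (all mod 26).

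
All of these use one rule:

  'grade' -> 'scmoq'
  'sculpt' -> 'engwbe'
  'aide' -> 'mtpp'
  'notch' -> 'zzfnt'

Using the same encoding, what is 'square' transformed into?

ebgldp

It's a Vigenère-style cipher with numeric key [12,11]: position i shifts by key[i mod 2].
Applying it to square: s+12=e, q+11=b, u+12=g, a+11=l, r+12=d, e+11=p.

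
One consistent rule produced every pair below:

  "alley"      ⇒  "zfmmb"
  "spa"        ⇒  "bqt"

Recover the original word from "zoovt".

sunny

The output letters match the input read backwards, each shifted +1: alley reversed is yella. Read the word backwards and shift each letter +1.
Decoding zoovt: shift back: z−1=y, o−1=n, o−1=n, v−1=u, t−1=s → ynnus; then reverse → sunny.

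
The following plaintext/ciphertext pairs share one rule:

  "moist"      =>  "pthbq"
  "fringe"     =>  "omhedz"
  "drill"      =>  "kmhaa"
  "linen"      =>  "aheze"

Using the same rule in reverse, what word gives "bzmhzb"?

m(12)→p(15) and o(14)→t(19) fit y≡15x+17 (mod 26); the inverse of 15 mod 26 is 7. Each letter's alphabet position (a=0..z=25) is mapped through 15·x+17 mod 26 — an affine cipher.
Undoing it on bzmhzb: b(1)→7·(1−17)≡18=s; z(25)→7·(25−17)≡4=e; m(12)→7·(12−17)≡17=r; h(7)→7·(7−17)≡8=i; z(25)→7·(25−17)≡4=e; b(1)→7·(1−17)≡18=s (all mod 26).

series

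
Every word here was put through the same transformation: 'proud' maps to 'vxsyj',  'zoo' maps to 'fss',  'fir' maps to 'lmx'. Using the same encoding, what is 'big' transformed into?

hmm

The shift depends on letter class: consonant p→v is +6, but vowel o→s is +4. Vowels shift forward by 4 and consonants shift forward by 6.
On big: b(cons)+6=h, i(vowel)+4=m, g(cons)+6=m.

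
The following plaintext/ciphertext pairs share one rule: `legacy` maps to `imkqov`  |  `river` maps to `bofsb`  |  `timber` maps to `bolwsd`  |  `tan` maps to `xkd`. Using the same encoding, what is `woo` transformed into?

yyg

The output letters match the input read backwards, each shifted +10: legacy reversed is ycagel. Two steps: reverse the string, then apply a Caesar shift of +10.
On woo: reverse → oow; then shift: o+10=y, o+10=y, w+10=g.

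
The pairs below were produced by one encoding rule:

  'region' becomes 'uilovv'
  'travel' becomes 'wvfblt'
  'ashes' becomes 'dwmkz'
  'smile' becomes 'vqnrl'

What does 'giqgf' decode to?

In region: r→u is +3, e→i is +4, g→l is +5, i→o is +6 — the shift increases by 1 each position. The shift increases by 1 at each position, starting from +3: 3, 4, 5, ….
Reversing it on giqgf: g−3=d, i−4=e, q−5=l, g−6=a, f−7=y.

delay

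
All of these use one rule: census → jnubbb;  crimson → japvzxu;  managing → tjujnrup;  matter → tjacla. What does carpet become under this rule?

Shifts by position in census: pos 0: c→j (+7), pos 1: e→n (+9), pos 2: n→u (+7), pos 3: s→b (+9) — repeating every 2. It's a Vigenère-style cipher with numeric key [7,9]: position i shifts by key[i mod 2].
On carpet: c+7=j, a+9=j, r+7=y, p+9=y, e+7=l, t+9=c.

jjyylc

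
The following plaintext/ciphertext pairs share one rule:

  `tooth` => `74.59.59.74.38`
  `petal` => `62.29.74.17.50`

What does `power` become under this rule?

t(#20)→74 and o(#15)→59: differences scale by 3, so n = 3·pos + 14. Each letter becomes 3×(its alphabet position, a=1..z=26) + 14.
On power: p=16→62, o=15→59, w=23→83, e=5→29, r=18→68.

62.59.83.29.68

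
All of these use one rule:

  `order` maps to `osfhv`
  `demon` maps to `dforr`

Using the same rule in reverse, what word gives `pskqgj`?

In order: o→o is +0, r→s is +1, d→f is +2, e→h is +3 — the shift increases by 1 each position. Letter i (0-indexed) is shifted by i+0, so successive shifts are 0, 1, 2, ….
Decoding pskqgj: p−0=p, s−1=r, k−2=i, q−3=n, g−4=c, j−5=e.

prince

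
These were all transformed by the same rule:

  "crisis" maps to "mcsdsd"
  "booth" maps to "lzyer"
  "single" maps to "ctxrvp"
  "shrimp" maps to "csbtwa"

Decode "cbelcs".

squash

Shifts by position in crisis: pos 0: c→m (+10), pos 1: r→c (+11), pos 2: i→s (+10), pos 3: s→d (+11) — repeating every 2. A repeating key of period 2 is used — shifts +10, +11 over and over.
Reversing it on cbelcs: c−10=s, b−11=q, e−10=u, l−11=a, c−10=s, s−11=h.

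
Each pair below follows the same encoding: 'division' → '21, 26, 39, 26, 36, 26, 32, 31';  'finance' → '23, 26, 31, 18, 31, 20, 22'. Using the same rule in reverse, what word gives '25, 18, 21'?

had

Each letter is replaced by its alphabet position (a=1..z=26) + 17.
Decoding 25, 18, 21: 25→(25−17)÷1=8=h, 18→(18−17)÷1=1=a, 21→(21−17)÷1=4=d.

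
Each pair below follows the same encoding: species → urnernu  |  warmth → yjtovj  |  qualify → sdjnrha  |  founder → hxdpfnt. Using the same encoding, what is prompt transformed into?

The shift depends on letter class: consonant s→u is +2, but vowel e→n is +9. Two shifts are in play — +9 for a/e/i/o/u, +2 for every other letter.
For prompt: p(cons)+2=r, r(cons)+2=t, o(vowel)+9=x, m(cons)+2=o, p(cons)+2=r, t(cons)+2=v.

rtxorv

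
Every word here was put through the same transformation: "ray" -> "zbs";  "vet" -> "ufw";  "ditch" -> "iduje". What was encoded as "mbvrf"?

The output letters match the input read backwards, each shifted +1: ray reversed is yar. Two steps: reverse the string, then apply a Caesar shift of +1.
Decoding mbvrf: shift back: m−1=l, b−1=a, v−1=u, r−1=q, f−1=e → lauqe; then reverse → equal.

equal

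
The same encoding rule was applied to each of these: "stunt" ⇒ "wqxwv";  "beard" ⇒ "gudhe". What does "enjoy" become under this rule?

Read the word backwards and shift each letter +3.
Applying it to enjoy: reverse → yojne; then shift: y+3=b, o+3=r, j+3=m, n+3=q, e+3=h.

brmqh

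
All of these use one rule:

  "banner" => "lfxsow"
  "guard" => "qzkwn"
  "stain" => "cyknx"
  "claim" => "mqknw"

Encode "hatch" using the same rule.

rfdhr

Shifts by position in banner: pos 0: b→l (+10), pos 1: a→f (+5), pos 2: n→x (+10), pos 3: n→s (+5) — repeating every 2. The shifts repeat in a cycle of length 2: positions 0,1,… shift by +10, +5, then the pattern repeats.
On hatch: h+10=r, a+5=f, t+10=d, c+5=h, h+10=r.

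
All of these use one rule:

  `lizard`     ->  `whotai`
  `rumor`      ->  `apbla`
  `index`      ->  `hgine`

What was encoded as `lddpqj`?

occupy

Treating letters as 0–25, the rule is x ↦ 5x + 19 (mod 26).
Undoing it on lddpqj: l(11)→21·(11−19)≡14=o; d(3)→21·(3−19)≡2=c; d(3)→21·(3−19)≡2=c; p(15)→21·(15−19)≡20=u; q(16)→21·(16−19)≡15=p; j(9)→21·(9−19)≡24=y (all mod 26).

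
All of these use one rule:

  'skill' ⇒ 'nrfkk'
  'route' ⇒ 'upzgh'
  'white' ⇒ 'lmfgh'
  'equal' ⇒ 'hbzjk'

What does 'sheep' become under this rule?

s(18)→n(13) and k(10)→r(17) fit y≡19x+9 (mod 26); the inverse of 19 mod 26 is 11. Each letter's alphabet position (a=0..z=25) is mapped through 19·x+9 mod 26 — an affine cipher.
Applying it to sheep: s(18)→19·18+9≡13=n; h(7)→19·7+9≡12=m; e(4)→19·4+9≡7=h; e(4)→19·4+9≡7=h; p(15)→19·15+9≡8=i (all mod 26).

nmhhi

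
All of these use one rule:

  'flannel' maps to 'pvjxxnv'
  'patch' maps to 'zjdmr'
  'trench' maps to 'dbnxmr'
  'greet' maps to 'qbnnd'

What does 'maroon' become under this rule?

wjbxxx

The shift depends on letter class: consonant f→p is +10, but vowel a→j is +9. Two shifts are in play — +9 for a/e/i/o/u, +10 for every other letter.
On maroon: m(cons)+10=w, a(vowel)+9=j, r(cons)+10=b, o(vowel)+9=x, o(vowel)+9=x, n(cons)+10=x.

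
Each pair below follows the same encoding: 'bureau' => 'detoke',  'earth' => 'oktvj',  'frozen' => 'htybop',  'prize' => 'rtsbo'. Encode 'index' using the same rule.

The rule splits by letter class: vowels +10, consonants +2.
For index: i(vowel)+10=s, n(cons)+2=p, d(cons)+2=f, e(vowel)+10=o, x(cons)+2=z.

spfoz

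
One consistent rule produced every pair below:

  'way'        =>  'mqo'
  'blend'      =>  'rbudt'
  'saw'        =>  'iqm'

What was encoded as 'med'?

Compare letters: w→m is +16, a→q is +16, y→o is +16 — a constant shift. Each letter is shifted forward by 16 in the alphabet (a Caesar shift of +16).
Undoing it on med: m−16=w, e−16=o, d−16=n.

won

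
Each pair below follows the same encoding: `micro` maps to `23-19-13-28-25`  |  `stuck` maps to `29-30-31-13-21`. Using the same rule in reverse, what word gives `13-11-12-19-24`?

m is letter #13 and maps to 23: an offset of 10. Letters become their 1-based position plus 10 (so a→11, b→12, …).
Undoing it on 13-11-12-19-24: 13→(13−10)÷1=3=c, 11→(11−10)÷1=1=a, 12→(12−10)÷1=2=b, 19→(19−10)÷1=9=i, 24→(24−10)÷1=14=n.

cabin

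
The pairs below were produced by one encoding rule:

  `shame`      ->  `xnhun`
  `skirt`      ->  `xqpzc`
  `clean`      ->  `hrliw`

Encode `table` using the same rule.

In shame: s→x is +5, h→n is +6, a→h is +7, m→u is +8 — the shift increases by 1 each position. Each letter shifts forward by (position + 5), i.e. 5, 6, 7, … — the shift grows by one for each successive letter.
For table: t+5=y, a+6=g, b+7=i, l+8=t, e+9=n.

ygitn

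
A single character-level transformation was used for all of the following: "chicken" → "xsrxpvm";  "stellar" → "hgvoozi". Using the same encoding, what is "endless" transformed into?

Each pair mirrors across the alphabet (c↔x, h↔s, i↔r): positions sum to 25. This is the alphabet-reversal cipher (Atbash): a becomes z, b becomes y, etc.
Applying it to endless: e↔v, n↔m, d↔w, l↔o, e↔v, s↔h, s↔h.

vmwovhh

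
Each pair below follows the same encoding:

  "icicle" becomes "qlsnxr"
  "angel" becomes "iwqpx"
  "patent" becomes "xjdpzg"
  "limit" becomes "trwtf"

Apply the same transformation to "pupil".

xdztx

In icicle: i→q is +8, c→l is +9, i→s is +10, c→n is +11 — the shift increases by 1 each position. Each letter shifts forward by (position + 8), i.e. 8, 9, 10, … — the shift grows by one for each successive letter.
Applying it to pupil: p+8=x, u+9=d, p+10=z, i+11=t, l+12=x.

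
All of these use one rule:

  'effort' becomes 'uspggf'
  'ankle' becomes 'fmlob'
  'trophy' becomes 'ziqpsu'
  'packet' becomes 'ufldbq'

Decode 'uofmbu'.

The output letters match the input read backwards, each shifted +1: effort reversed is troffe. Read the word backwards and shift each letter +1.
Decoding uofmbu: shift back: u−1=t, o−1=n, f−1=e, m−1=l, b−1=a, u−1=t → tnelat; then reverse → talent.

talent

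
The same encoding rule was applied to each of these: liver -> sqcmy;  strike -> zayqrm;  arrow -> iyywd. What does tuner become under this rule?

acumy

Vowels shift forward by 8 and consonants shift forward by 7.
Applying it to tuner: t(cons)+7=a, u(vowel)+8=c, n(cons)+7=u, e(vowel)+8=m, r(cons)+7=y.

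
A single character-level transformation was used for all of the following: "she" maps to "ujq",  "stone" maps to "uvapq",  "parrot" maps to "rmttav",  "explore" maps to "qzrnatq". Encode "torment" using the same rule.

The shift depends on letter class: consonant s→u is +2, but vowel e→q is +12. Two shifts are in play — +12 for a/e/i/o/u, +2 for every other letter.
Applying it to torment: t(cons)+2=v, o(vowel)+12=a, r(cons)+2=t, m(cons)+2=o, e(vowel)+12=q, n(cons)+2=p, t(cons)+2=v.

vatoqpv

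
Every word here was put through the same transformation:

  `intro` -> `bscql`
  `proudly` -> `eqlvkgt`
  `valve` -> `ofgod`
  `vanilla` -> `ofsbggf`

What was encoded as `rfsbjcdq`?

canister

i(8)→b(1) and n(13)→s(18) fit y≡19x+5 (mod 26); the inverse of 19 mod 26 is 11. Each letter's alphabet position (a=0..z=25) is mapped through 19·x+5 mod 26 — an affine cipher.
Undoing it on rfsbjcdq: r(17)→11·(17−5)≡2=c; f(5)→11·(5−5)≡0=a; s(18)→11·(18−5)≡13=n; b(1)→11·(1−5)≡8=i; j(9)→11·(9−5)≡18=s; c(2)→11·(2−5)≡19=t; d(3)→11·(3−5)≡4=e; q(16)→11·(16−5)≡17=r (all mod 26).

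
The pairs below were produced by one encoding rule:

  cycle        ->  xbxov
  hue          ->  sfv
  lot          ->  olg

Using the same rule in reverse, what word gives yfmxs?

bunch

Each pair mirrors across the alphabet (c↔x, y↔b, c↔x): positions sum to 25. Each letter is replaced by its mirror in the alphabet: a↔z, b↔y, c↔x, and so on (the Atbash cipher).
Decoding yfmxs: y↔b, f↔u, m↔n, x↔c, s↔h.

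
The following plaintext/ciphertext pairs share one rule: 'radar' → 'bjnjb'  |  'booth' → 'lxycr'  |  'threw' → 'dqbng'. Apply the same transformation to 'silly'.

crvui

Shifts by position in radar: pos 0: r→b (+10), pos 1: a→j (+9), pos 2: d→n (+10), pos 3: a→j (+9) — repeating every 2. It's a Vigenère-style cipher with numeric key [10,9]: position i shifts by key[i mod 2].
Applying it to silly: s+10=c, i+9=r, l+10=v, l+9=u, y+10=i.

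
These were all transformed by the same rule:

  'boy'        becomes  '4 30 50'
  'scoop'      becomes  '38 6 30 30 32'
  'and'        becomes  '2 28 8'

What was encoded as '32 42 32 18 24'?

Each letter becomes 2×(its alphabet position, a=1..z=26).
Reversing it on 32 42 32 18 24: 32→(32−0)÷2=16=p, 42→(42−0)÷2=21=u, 32→(32−0)÷2=16=p, 18→(18−0)÷2=9=i, 24→(24−0)÷2=12=l.

pupil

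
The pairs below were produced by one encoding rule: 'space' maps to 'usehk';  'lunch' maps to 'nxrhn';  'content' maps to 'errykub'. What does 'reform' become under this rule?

In space: s→u is +2, p→s is +3, a→e is +4, c→h is +5 — the shift increases by 1 each position. Each letter shifts forward by (position + 2), i.e. 2, 3, 4, … — the shift grows by one for each successive letter.
For reform: r+2=t, e+3=h, f+4=j, o+5=t, r+6=x, m+7=t.

thjtxt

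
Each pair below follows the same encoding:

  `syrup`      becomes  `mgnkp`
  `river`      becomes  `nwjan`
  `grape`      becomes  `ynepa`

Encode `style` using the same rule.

Each letter's alphabet position (a=0..z=25) is mapped through 25·x+4 mod 26 — an affine cipher.
On style: s(18)→25·18+4≡12=m; t(19)→25·19+4≡11=l; y(24)→25·24+4≡6=g; l(11)→25·11+4≡19=t; e(4)→25·4+4≡0=a (all mod 26).

mlgta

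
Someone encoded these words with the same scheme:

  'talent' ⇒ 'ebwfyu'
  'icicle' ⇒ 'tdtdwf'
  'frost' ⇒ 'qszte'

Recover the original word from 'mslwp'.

brave

Shifts by position in talent: pos 0: t→e (+11), pos 1: a→b (+1), pos 2: l→w (+11), pos 3: e→f (+1) — repeating every 2. A repeating key of period 2 is used — shifts +11, +1 over and over.
Undoing it on mslwp: m−11=b, s−1=r, l−11=a, w−1=v, p−11=e.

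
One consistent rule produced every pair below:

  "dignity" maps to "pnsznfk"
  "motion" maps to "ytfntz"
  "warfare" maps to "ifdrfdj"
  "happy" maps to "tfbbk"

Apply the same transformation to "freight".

rdjnstf

The shift depends on letter class: consonant d→p is +12, but vowel i→n is +5. Two shifts are in play — +5 for a/e/i/o/u, +12 for every other letter.
Applying it to freight: f(cons)+12=r, r(cons)+12=d, e(vowel)+5=j, i(vowel)+5=n, g(cons)+12=s, h(cons)+12=t, t(cons)+12=f.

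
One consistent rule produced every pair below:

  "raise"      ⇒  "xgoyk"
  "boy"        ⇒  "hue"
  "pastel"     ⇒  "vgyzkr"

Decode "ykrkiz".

Every letter moves 6 places later in the alphabet, wrapping around z→a.
Reversing it on ykrkiz: y−6=s, k−6=e, r−6=l, k−6=e, i−6=c, z−6=t.

select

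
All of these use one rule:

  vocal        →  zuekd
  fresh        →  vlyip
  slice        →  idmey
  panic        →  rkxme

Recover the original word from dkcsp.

v(21)→z(25) and o(14)→u(20) fit y≡23x+10 (mod 26); the inverse of 23 mod 26 is 17. This is an affine cipher: with a=0,…,z=25, each position x becomes (23x+10) mod 26.
Undoing it on dkcsp: d(3)→17·(3−10)≡11=l; k(10)→17·(10−10)≡0=a; c(2)→17·(2−10)≡20=u; s(18)→17·(18−10)≡6=g; p(15)→17·(15−10)≡7=h (all mod 26).

laugh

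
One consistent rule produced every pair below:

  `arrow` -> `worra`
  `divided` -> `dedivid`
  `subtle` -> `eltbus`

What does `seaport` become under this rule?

The output letters match the input read backwards: arrow reversed is worra. The word is simply reversed.
Applying it to seaport: reverse → tropaes.

tropaes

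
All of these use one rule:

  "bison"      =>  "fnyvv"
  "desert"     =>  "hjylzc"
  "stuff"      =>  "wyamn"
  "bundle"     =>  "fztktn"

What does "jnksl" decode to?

field

In bison: b→f is +4, i→n is +5, s→y is +6, o→v is +7 — the shift increases by 1 each position. The shift increases by 1 at each position, starting from +4: 4, 5, 6, ….
Reversing it on jnksl: j−4=f, n−5=i, k−6=e, s−7=l, l−8=d.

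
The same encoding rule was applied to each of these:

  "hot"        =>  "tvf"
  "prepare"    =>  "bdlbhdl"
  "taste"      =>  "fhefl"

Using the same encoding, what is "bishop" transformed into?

The shift depends on letter class: consonant h→t is +12, but vowel o→v is +7. The rule splits by letter class: vowels +7, consonants +12.
On bishop: b(cons)+12=n, i(vowel)+7=p, s(cons)+12=e, h(cons)+12=t, o(vowel)+7=v, p(cons)+12=b.

npetvb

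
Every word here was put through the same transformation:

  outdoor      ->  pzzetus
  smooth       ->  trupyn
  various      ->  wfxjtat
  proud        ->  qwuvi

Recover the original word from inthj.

hinge

Shifts by position in outdoor: pos 0: o→p (+1), pos 1: u→z (+5), pos 2: t→z (+6), pos 3: d→e (+1), pos 4: o→t (+5), pos 5: o→u (+6) — repeating every 3. It's a Vigenère-style cipher with numeric key [1,5,6]: position i shifts by key[i mod 3].
Reversing it on inthj: i−1=h, n−5=i, t−6=n, h−1=g, j−5=e.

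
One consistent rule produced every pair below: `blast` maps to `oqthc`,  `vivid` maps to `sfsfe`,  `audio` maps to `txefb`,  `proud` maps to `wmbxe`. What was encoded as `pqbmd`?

b(1)→o(14) and l(11)→q(16) fit y≡21x+19 (mod 26); the inverse of 21 mod 26 is 5. Treating letters as 0–25, the rule is x ↦ 21x + 19 (mod 26).
Reversing it on pqbmd: p(15)→5·(15−19)≡6=g; q(16)→5·(16−19)≡11=l; b(1)→5·(1−19)≡14=o; m(12)→5·(12−19)≡17=r; d(3)→5·(3−19)≡24=y (all mod 26).

glory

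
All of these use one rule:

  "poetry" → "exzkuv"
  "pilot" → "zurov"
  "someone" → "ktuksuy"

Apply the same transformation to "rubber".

Read the word backwards and shift each letter +6.
For rubber: reverse → rebbur; then shift: r+6=x, e+6=k, b+6=h, b+6=h, u+6=a, r+6=x.

xkhhax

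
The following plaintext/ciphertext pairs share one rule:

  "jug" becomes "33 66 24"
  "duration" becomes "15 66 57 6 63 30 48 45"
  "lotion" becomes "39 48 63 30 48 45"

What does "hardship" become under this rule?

j(#10)→33 and u(#21)→66: differences scale by 3, so n = 3·pos + 3. With a=1..z=26, the number is 3·pos + 3.
Applying it to hardship: h=8→27, a=1→6, r=18→57, d=4→15, s=19→60, h=8→27, i=9→30, p=16→51.

27 6 57 15 60 27 30 51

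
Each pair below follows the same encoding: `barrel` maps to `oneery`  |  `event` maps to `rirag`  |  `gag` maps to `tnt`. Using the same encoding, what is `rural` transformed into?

Compare letters: b→o is +13, a→n is +13, r→e is +13 — a constant shift. It's a constant shift of +13 (ROT13).
For rural: r+13=e, u+13=h, r+13=e, a+13=n, l+13=y.

eheny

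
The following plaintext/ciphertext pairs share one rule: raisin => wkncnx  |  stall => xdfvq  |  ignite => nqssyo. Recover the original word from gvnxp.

Shifts by position in raisin: pos 0: r→w (+5), pos 1: a→k (+10), pos 2: i→n (+5), pos 3: s→c (+10) — repeating every 2. A repeating key of period 2 is used — shifts +5, +10 over and over.
Decoding gvnxp: g−5=b, v−10=l, n−5=i, x−10=n, p−5=k.

blink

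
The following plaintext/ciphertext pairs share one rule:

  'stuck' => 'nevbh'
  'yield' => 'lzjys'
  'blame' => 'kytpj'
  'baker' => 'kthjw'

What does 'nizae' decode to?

s(18)→n(13) and t(19)→e(4) fit y≡17x+19 (mod 26); the inverse of 17 mod 26 is 23. Each letter's alphabet position (a=0..z=25) is mapped through 17·x+19 mod 26 — an affine cipher.
Undoing it on nizae: n(13)→23·(13−19)≡18=s; i(8)→23·(8−19)≡7=h; z(25)→23·(25−19)≡8=i; a(0)→23·(0−19)≡5=f; e(4)→23·(4−19)≡19=t (all mod 26).

shift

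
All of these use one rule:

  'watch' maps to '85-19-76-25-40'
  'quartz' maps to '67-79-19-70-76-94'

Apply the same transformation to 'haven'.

w(#23)→85 and a(#1)→19: differences scale by 3, so n = 3·pos + 16. With a=1..z=26, the number is 3·pos + 16.
On haven: h=8→40, a=1→19, v=22→82, e=5→31, n=14→58.

40-19-82-31-58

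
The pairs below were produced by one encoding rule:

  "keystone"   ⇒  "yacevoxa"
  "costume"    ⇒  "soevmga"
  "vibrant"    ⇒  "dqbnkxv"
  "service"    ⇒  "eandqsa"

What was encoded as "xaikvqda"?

Treating letters as 0–25, the rule is x ↦ 17x + 10 (mod 26).
Decoding xaikvqda: x(23)→23·(23−10)≡13=n; a(0)→23·(0−10)≡4=e; i(8)→23·(8−10)≡6=g; k(10)→23·(10−10)≡0=a; v(21)→23·(21−10)≡19=t; q(16)→23·(16−10)≡8=i; d(3)→23·(3−10)≡21=v; a(0)→23·(0−10)≡4=e (all mod 26).

negative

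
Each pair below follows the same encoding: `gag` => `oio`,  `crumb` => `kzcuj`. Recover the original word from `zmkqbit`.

Compare letters: g→o is +8, a→i is +8, g→o is +8 — a constant shift. Each letter is shifted forward by 8 in the alphabet (a Caesar shift of +8).
Reversing it on zmkqbit: z−8=r, m−8=e, k−8=c, q−8=i, b−8=t, i−8=a, t−8=l.

recital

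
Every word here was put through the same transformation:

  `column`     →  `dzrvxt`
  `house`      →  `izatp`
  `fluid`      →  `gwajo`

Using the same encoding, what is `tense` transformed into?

The shifts repeat in a cycle of length 3: positions 0,1,… shift by +1, +11, +6, then the pattern repeats.
On tense: t+1=u, e+11=p, n+6=t, s+1=t, e+11=p.

upttp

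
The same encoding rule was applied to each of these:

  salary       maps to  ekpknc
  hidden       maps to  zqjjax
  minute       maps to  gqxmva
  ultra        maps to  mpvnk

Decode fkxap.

panel

s(18)→e(4) and a(0)→k(10) fit y≡17x+10 (mod 26); the inverse of 17 mod 26 is 23. Each letter's alphabet position (a=0..z=25) is mapped through 17·x+10 mod 26 — an affine cipher.
Decoding fkxap: f(5)→23·(5−10)≡15=p; k(10)→23·(10−10)≡0=a; x(23)→23·(23−10)≡13=n; a(0)→23·(0−10)≡4=e; p(15)→23·(15−10)≡11=l (all mod 26).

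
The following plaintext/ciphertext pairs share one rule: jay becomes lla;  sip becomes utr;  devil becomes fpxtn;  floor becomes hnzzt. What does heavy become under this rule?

jplxa

The shift depends on letter class: consonant j→l is +2, but vowel a→l is +11. Two shifts are in play — +11 for a/e/i/o/u, +2 for every other letter.
For heavy: h(cons)+2=j, e(vowel)+11=p, a(vowel)+11=l, v(cons)+2=x, y(cons)+2=a.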